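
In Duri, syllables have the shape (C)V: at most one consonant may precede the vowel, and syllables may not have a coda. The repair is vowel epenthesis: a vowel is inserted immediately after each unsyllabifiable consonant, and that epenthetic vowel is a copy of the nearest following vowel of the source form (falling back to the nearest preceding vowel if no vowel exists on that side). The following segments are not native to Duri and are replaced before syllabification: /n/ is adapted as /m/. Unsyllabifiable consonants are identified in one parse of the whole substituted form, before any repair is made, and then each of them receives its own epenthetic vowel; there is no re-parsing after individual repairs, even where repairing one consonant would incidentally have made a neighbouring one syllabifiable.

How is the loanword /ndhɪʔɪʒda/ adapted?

mɪdɪhɪʔɪʒada

Substitution: /n/ → /m/, giving /mdhɪʔɪʒda/.
The consonants /m/, /d/, /ʒ/ cannot be parsed into a legal (C)V syllable (no codas are permitted; onsets are limited to one consonant).
Inserting the epenthetic vowel yields /m/ → /mɪ/, /d/ → /dɪ/, /ʒ/ → /ʒa/.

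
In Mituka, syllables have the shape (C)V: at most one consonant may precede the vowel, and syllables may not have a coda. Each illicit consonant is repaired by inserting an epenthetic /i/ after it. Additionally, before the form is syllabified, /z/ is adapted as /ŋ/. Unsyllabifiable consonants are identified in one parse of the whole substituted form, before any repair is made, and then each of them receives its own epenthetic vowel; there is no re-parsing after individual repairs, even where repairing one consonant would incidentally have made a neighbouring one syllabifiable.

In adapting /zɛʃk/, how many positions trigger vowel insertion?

After substitution the input is /ŋɛʃk/.
The unsyllabifiable consonants are /ʃ/, /k/; each receives one epenthetic vowel.

2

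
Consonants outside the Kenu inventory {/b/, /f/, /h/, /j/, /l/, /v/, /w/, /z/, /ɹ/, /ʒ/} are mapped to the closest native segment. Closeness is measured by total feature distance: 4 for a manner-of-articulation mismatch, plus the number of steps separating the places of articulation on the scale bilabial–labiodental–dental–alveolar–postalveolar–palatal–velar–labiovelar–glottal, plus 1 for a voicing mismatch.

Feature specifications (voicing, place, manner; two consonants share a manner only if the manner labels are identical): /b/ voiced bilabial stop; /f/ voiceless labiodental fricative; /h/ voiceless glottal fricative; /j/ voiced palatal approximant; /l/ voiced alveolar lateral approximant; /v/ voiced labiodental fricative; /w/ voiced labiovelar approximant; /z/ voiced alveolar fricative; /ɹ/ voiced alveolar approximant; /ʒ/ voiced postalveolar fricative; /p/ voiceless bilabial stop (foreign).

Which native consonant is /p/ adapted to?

b

/b/ is closest: same manner (stop), place distance 0 (bilabial→bilabial), voicing differs (+1); total 1. Next closest is /f/ at distance 5.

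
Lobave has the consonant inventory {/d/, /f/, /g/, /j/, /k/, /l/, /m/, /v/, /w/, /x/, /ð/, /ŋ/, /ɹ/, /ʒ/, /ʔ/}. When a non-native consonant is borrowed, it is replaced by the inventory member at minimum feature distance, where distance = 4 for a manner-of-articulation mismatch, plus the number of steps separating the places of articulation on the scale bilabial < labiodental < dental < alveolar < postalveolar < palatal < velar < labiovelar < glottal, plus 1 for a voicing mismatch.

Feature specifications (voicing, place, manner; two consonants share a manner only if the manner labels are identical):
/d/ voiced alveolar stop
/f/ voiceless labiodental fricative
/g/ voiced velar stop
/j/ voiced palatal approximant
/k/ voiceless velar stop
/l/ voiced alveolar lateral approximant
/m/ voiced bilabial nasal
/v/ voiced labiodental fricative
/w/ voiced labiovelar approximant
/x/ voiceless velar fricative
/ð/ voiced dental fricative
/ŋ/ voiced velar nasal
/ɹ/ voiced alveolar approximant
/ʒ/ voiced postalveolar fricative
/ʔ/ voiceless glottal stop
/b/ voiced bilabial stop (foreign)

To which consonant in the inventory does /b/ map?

/d/ is closest: same manner (stop), place distance 3 (bilabial→alveolar), same voicing; total 3. Next closest is /m/ at distance 4.

d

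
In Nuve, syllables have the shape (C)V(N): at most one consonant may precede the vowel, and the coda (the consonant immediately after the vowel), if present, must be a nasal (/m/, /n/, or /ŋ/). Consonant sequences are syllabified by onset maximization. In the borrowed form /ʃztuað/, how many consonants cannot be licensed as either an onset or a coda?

3

Under (C)V(N), the unsyllabifiable consonants are /ʃ/, /z/, /ð/ (only a nasal (/m/, /n/, or /ŋ/) is licensed in coda position; onsets are limited to one consonant).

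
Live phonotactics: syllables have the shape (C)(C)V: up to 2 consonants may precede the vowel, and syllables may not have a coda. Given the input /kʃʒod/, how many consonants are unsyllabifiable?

2

The consonants /k/, /d/ cannot be parsed into a legal (C)(C)V syllable (no codas are permitted; onsets may contain at most 2 consonants).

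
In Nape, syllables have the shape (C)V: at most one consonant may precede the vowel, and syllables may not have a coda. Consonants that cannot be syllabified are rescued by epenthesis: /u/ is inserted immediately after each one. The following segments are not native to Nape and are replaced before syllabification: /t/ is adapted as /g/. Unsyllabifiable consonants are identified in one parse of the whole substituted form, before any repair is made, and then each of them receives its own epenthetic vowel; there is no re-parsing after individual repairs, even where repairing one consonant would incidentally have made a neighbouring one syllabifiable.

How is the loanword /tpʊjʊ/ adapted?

gupʊjʊ

Substitution: /t/ → /g/, giving /gpʊjʊ/.
Under (C)V, the unsyllabifiable consonants are /g/ (no codas are permitted; onsets are limited to one consonant).
Each unlicensed consonant becomes the onset of a new syllable: /g/ → /gu/.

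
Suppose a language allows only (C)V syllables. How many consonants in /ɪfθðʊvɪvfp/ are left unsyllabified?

5

Under (C)V, the unsyllabifiable consonants are /f/, /θ/, /v/, /f/, /p/ (no codas are permitted; onsets are limited to one consonant).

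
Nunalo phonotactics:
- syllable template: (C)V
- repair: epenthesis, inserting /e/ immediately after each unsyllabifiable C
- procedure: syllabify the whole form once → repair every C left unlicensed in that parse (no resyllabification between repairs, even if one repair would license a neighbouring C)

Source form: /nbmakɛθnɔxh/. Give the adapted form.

nebemakɛθenɔxehe

The consonants /n/, /b/, /θ/, /x/, /h/ cannot be parsed into a legal (C)V syllable (no codas are permitted; onsets are limited to one consonant).
Epenthesis after each stranded consonant: /n/ → /ne/, /b/ → /be/, /θ/ → /θe/, /x/ → /xe/, /h/ → /he/.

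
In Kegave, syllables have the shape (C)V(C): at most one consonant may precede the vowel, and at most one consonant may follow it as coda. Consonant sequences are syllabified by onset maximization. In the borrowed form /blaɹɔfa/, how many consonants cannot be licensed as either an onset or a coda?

1

The consonants /b/ cannot be parsed into a legal (C)V(C) syllable (at most one coda consonant is licensed; onsets are limited to one consonant).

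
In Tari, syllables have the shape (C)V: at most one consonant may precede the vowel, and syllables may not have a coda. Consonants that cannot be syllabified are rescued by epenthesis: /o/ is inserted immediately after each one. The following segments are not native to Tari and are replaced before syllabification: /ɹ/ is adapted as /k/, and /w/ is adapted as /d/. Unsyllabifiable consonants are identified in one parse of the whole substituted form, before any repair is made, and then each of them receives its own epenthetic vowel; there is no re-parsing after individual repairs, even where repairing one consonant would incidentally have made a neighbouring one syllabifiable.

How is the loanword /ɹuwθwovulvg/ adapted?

kudoθodovulovogo

Substitution: /ɹ/ → /k/, /w/ → /d/, giving /kudθdovulvg/.
The consonants /d/, /θ/, /l/, /v/, /g/ cannot be parsed into a legal (C)V syllable (no codas are permitted; onsets are limited to one consonant).
Inserting the epenthetic vowel yields /d/ → /do/, /θ/ → /θo/, /l/ → /lo/, /v/ → /vo/, /g/ → /go/.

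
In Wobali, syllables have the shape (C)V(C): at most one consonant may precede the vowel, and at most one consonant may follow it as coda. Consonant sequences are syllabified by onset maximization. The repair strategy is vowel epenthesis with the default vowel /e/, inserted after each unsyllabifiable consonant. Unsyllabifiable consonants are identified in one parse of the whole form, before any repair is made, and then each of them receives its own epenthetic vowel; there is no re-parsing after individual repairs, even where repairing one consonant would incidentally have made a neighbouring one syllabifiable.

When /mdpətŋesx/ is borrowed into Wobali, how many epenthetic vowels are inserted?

3

The unsyllabifiable consonants are /m/, /d/, /x/; each receives one epenthetic vowel.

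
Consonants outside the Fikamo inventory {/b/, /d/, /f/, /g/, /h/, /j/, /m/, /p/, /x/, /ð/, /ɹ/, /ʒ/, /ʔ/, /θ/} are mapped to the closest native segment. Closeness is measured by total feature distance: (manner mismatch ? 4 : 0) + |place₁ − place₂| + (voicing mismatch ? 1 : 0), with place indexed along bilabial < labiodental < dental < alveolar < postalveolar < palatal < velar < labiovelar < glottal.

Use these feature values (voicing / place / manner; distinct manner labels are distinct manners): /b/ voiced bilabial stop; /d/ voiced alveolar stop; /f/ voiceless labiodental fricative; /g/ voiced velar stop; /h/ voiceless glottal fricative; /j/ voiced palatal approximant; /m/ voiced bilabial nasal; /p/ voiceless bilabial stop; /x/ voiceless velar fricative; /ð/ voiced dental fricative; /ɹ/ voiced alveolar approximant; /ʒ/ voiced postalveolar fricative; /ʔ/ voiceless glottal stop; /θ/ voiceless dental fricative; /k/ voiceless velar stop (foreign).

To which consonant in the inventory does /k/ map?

g

/g/ is closest: same manner (stop), place distance 0 (velar→velar), voicing differs (+1); total 1. Next closest is /ʔ/ at distance 2.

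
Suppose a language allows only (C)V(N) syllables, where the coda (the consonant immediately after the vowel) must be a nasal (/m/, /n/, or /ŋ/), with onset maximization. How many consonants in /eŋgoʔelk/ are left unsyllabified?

2

The consonants /l/, /k/ cannot be parsed into a legal (C)V(N) syllable (only a nasal (/m/, /n/, or /ŋ/) is licensed in coda position; onsets are limited to one consonant).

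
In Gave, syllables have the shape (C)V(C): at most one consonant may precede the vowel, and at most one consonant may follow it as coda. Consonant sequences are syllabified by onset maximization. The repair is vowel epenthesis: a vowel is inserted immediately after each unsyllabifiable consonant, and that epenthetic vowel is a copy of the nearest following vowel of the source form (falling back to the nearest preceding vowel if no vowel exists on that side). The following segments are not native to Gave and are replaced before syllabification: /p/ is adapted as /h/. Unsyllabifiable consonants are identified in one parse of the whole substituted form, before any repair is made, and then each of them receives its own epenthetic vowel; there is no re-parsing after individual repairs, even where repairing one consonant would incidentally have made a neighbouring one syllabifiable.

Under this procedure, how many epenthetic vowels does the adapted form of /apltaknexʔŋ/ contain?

After substitution the input is /ahltaknexʔŋ/.
The unsyllabifiable consonants are /l/, /ʔ/, /ŋ/; each receives one epenthetic vowel.

3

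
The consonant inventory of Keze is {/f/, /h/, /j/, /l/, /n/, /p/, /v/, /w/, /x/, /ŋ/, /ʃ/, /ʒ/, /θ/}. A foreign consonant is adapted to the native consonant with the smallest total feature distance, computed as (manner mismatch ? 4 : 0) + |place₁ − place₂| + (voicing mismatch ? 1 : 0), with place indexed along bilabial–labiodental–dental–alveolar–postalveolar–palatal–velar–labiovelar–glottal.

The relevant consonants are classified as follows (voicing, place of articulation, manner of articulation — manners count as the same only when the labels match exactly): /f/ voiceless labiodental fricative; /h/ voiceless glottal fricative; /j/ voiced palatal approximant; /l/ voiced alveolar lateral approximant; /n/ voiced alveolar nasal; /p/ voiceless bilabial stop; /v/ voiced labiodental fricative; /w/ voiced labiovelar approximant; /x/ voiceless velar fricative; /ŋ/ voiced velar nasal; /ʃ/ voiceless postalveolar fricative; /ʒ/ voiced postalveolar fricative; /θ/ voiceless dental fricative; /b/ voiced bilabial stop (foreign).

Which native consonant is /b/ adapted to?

/p/ is closest: same manner (stop), place distance 0 (bilabial→bilabial), voicing differs (+1); total 1. Next closest is /v/ at distance 5.

p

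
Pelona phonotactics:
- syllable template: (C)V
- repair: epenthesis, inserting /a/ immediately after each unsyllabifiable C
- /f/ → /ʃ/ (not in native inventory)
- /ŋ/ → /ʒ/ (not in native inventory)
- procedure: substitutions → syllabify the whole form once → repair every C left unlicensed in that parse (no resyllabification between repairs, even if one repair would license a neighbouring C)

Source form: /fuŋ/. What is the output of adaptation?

ʃuʒa

Substitution: /f/ → /ʃ/, /ŋ/ → /ʒ/, giving /ʃuʒ/.
Syllabifying with onset maximization leaves /ʒ/ stranded (no codas are permitted; onsets are limited to one consonant).
Inserting the epenthetic vowel yields /ʒ/ → /ʒa/.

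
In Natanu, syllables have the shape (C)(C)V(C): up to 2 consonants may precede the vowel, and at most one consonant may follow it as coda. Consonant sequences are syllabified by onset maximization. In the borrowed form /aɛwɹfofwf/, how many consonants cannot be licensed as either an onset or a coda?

2

The consonants /w/, /f/ cannot be parsed into a legal (C)(C)V(C) syllable (at most one coda consonant is licensed; onsets may contain at most 2 consonants).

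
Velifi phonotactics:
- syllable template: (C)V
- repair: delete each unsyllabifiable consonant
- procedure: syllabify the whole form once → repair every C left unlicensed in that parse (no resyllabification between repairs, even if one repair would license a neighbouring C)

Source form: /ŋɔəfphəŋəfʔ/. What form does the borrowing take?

ŋɔəhəŋə

The consonants /f/, /p/, /f/, /ʔ/ cannot be parsed into a legal (C)V syllable (no codas are permitted; onsets are limited to one consonant).
Each unlicensed consonant is deleted: /f/, /p/, /f/, /ʔ/.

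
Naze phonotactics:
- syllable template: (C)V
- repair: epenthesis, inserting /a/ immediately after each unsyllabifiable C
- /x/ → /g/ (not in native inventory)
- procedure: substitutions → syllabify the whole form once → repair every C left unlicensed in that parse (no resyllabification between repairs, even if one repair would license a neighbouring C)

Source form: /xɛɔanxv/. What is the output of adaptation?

gɛɔanagava

Substitution: /x/ → /g/, giving /gɛɔangv/.
Syllabifying with onset maximization leaves /n/, /g/, /v/ stranded (no codas are permitted; onsets are limited to one consonant).
Each unlicensed consonant becomes the onset of a new syllable: /n/ → /na/, /g/ → /ga/, /v/ → /va/.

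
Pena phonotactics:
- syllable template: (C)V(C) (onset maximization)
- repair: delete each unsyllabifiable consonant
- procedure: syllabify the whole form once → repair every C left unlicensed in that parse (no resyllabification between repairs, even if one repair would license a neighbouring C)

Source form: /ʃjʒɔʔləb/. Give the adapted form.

The consonants /ʃ/, /j/ cannot be parsed into a legal (C)V(C) syllable (at most one coda consonant is licensed; onsets are limited to one consonant).
Each unlicensed consonant is deleted: /ʃ/, /j/.

ʒɔʔləb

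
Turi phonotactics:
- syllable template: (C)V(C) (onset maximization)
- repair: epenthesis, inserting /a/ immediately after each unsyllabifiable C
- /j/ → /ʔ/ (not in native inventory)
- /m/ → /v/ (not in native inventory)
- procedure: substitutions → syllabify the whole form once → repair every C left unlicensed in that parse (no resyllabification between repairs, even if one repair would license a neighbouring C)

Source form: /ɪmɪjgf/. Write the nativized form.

ɪvɪʔgafa

Substitution: /m/ → /v/, /j/ → /ʔ/, giving /ɪvɪʔgf/.
Under (C)V(C), the unsyllabifiable consonants are /g/, /f/ (at most one coda consonant is licensed; onsets are limited to one consonant).
Epenthesis after each stranded consonant: /g/ → /ga/, /f/ → /fa/.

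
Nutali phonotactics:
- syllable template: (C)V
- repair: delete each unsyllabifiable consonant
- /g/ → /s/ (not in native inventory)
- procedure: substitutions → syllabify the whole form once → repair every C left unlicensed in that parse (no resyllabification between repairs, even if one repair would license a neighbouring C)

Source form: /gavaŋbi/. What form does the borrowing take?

savabi

Substitution: /g/ → /s/, giving /savaŋbi/.
Syllabifying with onset maximization leaves /ŋ/ stranded (no codas are permitted; onsets are limited to one consonant).
Deletion applies to /ŋ/.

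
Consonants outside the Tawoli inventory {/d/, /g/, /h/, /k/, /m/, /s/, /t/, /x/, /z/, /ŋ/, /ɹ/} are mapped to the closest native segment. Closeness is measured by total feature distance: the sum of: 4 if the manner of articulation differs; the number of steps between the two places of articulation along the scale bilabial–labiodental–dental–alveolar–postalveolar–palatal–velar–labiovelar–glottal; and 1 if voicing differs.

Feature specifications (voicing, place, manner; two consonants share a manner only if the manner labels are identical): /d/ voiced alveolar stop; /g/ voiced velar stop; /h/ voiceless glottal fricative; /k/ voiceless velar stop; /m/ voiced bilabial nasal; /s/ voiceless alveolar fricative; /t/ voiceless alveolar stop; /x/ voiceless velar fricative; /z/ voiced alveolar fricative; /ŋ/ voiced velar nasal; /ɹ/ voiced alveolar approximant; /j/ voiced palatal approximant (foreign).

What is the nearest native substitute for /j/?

ɹ

/ɹ/ is closest: same manner (approximant), place distance 2 (palatal→alveolar), same voicing; total 2. Next closest is /g/ at distance 5.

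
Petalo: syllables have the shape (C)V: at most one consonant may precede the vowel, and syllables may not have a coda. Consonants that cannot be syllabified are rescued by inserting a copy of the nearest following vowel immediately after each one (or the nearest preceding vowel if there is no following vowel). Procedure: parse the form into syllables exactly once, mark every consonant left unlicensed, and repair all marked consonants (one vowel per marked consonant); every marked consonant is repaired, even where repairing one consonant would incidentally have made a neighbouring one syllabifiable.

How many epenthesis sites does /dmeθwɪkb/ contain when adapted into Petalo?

The unsyllabifiable consonants are /d/, /θ/, /k/, /b/; each receives one epenthetic vowel.

4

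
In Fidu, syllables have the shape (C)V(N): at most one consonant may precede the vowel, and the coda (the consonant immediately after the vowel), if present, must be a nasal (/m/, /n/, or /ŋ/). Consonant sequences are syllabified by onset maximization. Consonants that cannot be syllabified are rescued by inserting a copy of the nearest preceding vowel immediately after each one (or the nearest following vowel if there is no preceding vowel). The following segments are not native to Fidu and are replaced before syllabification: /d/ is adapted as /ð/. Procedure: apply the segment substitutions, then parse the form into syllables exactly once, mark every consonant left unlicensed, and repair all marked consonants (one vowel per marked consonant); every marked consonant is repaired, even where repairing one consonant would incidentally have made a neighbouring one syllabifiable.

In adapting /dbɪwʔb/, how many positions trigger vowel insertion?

After substitution the input is /ðbɪwʔb/.
The unsyllabifiable consonants are /ð/, /w/, /ʔ/, /b/; each receives one epenthetic vowel.

4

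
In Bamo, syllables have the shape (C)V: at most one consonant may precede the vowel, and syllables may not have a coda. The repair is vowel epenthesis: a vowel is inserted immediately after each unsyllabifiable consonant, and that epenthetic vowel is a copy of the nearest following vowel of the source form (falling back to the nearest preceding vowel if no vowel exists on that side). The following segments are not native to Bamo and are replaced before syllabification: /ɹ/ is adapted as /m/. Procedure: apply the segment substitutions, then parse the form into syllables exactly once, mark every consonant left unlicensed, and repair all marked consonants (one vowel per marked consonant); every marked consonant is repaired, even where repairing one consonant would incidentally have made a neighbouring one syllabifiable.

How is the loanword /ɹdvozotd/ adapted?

Substitution: /ɹ/ → /m/, giving /mdvozotd/.
The consonants /m/, /d/, /t/, /d/ cannot be parsed into a legal (C)V syllable (no codas are permitted; onsets are limited to one consonant).
Inserting the epenthetic vowel yields /m/ → /mo/, /d/ → /do/, /t/ → /to/, /d/ → /do/.

modovozotodo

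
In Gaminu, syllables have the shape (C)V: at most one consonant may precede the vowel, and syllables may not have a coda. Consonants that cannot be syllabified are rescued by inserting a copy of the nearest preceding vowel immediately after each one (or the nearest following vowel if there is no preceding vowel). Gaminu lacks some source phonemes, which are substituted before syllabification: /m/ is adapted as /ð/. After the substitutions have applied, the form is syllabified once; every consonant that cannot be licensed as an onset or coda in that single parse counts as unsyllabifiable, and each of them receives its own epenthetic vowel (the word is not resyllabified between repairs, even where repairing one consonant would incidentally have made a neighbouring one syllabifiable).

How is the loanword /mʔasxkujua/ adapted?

Substitution: /m/ → /ð/, giving /ðʔasxkujua/.
Under (C)V, the unsyllabifiable consonants are /ð/, /s/, /x/ (no codas are permitted; onsets are limited to one consonant).
Each unlicensed consonant becomes the onset of a new syllable: /ð/ → /ða/, /s/ → /sa/, /x/ → /xa/.

ðaʔasaxakujua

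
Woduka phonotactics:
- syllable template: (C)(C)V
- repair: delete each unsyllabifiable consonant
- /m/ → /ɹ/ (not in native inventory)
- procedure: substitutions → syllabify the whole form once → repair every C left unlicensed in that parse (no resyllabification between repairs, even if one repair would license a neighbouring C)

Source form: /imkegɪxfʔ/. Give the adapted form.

Substitution: /m/ → /ɹ/, giving /iɹkegɪxfʔ/.
Under (C)(C)V, the unsyllabifiable consonants are /x/, /f/, /ʔ/ (no codas are permitted; onsets may contain at most 2 consonants).
Each unlicensed consonant is deleted: /x/, /f/, /ʔ/.

iɹkegɪ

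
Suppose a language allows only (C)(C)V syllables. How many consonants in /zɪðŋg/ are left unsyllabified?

3

Under (C)(C)V, the unsyllabifiable consonants are /ð/, /ŋ/, /g/ (no codas are permitted; onsets may contain at most 2 consonants).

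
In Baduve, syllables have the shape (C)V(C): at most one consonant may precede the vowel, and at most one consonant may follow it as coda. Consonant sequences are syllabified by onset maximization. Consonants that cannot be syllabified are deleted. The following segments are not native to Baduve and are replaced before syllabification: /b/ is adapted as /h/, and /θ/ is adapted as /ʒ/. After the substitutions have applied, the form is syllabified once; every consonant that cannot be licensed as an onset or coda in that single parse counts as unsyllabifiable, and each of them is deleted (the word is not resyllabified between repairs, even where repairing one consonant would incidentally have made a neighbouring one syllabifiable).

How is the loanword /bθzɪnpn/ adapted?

zɪn

Substitution: /b/ → /h/, /θ/ → /ʒ/, giving /hʒzɪnpn/.
Under (C)V(C), the unsyllabifiable consonants are /h/, /ʒ/, /p/, /n/ (at most one coda consonant is licensed; onsets are limited to one consonant).
Each unlicensed consonant is deleted: /h/, /ʒ/, /p/, /n/.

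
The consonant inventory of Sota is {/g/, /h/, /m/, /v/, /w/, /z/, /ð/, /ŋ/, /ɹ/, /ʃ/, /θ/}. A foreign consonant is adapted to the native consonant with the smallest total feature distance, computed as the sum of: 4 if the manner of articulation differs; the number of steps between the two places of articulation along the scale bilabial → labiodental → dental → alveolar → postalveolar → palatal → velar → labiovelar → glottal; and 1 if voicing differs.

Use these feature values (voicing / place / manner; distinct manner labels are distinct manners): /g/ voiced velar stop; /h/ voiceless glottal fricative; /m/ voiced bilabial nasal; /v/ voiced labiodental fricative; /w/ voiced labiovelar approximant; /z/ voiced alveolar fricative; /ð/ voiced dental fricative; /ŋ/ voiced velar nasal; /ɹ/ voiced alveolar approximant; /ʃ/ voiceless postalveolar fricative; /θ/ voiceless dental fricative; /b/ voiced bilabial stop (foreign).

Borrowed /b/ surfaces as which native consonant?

m

/m/ is closest: manner differs (stop→nasal, +4), place distance 0 (bilabial→bilabial), same voicing; total 4. Next closest is /v/ at distance 5.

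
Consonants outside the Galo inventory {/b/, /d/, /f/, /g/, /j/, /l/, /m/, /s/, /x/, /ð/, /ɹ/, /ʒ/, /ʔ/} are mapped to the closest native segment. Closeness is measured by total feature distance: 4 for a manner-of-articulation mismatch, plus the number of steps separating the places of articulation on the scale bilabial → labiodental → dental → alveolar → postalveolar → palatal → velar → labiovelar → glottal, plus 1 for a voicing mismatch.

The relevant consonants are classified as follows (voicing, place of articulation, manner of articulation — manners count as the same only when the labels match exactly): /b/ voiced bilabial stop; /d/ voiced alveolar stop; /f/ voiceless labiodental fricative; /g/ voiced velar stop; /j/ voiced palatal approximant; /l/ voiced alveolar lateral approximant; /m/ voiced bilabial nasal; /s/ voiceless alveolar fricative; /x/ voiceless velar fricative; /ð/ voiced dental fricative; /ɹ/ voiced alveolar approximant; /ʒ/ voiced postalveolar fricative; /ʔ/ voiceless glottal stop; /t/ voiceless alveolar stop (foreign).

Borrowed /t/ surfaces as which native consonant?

/d/ is closest: same manner (stop), place distance 0 (alveolar→alveolar), voicing differs (+1); total 1. Next closest is /b/ at distance 4.

d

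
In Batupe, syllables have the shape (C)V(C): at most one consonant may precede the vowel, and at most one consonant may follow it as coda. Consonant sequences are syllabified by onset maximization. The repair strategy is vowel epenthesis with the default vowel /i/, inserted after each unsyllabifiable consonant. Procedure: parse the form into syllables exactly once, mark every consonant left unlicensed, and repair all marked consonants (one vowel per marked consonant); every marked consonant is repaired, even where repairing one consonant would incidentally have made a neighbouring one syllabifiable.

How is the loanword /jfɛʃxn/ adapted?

The consonants /j/, /x/, /n/ cannot be parsed into a legal (C)V(C) syllable (at most one coda consonant is licensed; onsets are limited to one consonant).
Inserting the epenthetic vowel yields /j/ → /ji/, /x/ → /xi/, /n/ → /ni/.

jifɛʃxini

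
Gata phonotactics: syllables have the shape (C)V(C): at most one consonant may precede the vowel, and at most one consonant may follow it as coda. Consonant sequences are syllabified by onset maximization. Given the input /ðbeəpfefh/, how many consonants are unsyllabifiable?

2

The consonants /ð/, /h/ cannot be parsed into a legal (C)V(C) syllable (at most one coda consonant is licensed; onsets are limited to one consonant).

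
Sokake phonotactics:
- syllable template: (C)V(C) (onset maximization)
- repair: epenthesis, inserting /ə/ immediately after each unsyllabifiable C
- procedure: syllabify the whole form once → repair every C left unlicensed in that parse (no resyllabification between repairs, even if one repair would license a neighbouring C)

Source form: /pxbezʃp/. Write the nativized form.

pəxəbezʃəpə

Syllabifying with onset maximization leaves /p/, /x/, /ʃ/, /p/ stranded (at most one coda consonant is licensed; onsets are limited to one consonant).
Inserting the epenthetic vowel yields /p/ → /pə/, /x/ → /xə/, /ʃ/ → /ʃə/, /p/ → /pə/.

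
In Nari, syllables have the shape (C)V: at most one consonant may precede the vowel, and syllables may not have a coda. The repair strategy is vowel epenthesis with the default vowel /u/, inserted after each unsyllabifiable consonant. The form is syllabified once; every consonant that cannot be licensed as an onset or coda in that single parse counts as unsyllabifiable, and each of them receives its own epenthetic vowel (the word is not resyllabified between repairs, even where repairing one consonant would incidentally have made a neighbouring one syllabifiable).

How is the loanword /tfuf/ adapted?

tufufu

The consonants /t/, /f/ cannot be parsed into a legal (C)V syllable (no codas are permitted; onsets are limited to one consonant).
Each unlicensed consonant becomes the onset of a new syllable: /t/ → /tu/, /f/ → /fu/.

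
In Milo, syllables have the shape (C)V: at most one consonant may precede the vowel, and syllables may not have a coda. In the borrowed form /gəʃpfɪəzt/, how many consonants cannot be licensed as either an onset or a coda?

4

The consonants /ʃ/, /p/, /z/, /t/ cannot be parsed into a legal (C)V syllable (no codas are permitted; onsets are limited to one consonant).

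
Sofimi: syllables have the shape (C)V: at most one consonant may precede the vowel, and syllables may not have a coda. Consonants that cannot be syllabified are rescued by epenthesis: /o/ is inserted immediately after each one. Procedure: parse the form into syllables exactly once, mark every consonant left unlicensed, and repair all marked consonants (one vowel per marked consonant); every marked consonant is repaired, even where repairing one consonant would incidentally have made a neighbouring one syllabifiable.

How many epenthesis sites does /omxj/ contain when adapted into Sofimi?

3

The unsyllabifiable consonants are /m/, /x/, /j/; each receives one epenthetic vowel.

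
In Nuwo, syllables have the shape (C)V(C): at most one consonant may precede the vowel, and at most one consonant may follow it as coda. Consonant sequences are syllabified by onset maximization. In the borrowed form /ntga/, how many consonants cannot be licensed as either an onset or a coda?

Syllabifying with onset maximization leaves /n/, /t/ stranded (at most one coda consonant is licensed; onsets are limited to one consonant).

2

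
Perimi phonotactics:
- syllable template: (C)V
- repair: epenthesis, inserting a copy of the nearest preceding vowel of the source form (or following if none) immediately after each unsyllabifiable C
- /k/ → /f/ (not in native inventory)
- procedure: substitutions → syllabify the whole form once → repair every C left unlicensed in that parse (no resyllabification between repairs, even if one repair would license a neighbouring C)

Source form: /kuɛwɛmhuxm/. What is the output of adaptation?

fuɛwɛmɛhuxumu

Substitution: /k/ → /f/, giving /fuɛwɛmhuxm/.
Under (C)V, the unsyllabifiable consonants are /m/, /x/, /m/ (no codas are permitted; onsets are limited to one consonant).
Each unlicensed consonant becomes the onset of a new syllable: /m/ → /mɛ/, /x/ → /xu/, /m/ → /mu/.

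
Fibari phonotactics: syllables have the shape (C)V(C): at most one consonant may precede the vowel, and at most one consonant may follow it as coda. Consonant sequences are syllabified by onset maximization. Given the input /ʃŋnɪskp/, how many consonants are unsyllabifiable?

Syllabifying with onset maximization leaves /ʃ/, /ŋ/, /k/, /p/ stranded (at most one coda consonant is licensed; onsets are limited to one consonant).

4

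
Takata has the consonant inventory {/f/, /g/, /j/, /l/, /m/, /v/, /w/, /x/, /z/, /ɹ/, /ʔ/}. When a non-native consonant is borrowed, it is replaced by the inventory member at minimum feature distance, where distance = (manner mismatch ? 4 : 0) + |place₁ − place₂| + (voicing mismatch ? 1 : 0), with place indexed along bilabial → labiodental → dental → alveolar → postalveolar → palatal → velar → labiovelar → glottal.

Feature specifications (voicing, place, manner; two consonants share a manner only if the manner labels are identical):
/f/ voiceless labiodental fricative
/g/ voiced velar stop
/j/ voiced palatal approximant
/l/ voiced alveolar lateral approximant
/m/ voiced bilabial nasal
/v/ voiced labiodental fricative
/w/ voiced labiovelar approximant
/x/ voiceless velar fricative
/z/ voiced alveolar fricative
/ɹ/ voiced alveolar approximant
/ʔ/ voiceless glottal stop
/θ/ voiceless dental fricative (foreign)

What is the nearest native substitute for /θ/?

/f/ is closest: same manner (fricative), place distance 1 (dental→labiodental), same voicing; total 1. Next closest is /v/ at distance 2.

f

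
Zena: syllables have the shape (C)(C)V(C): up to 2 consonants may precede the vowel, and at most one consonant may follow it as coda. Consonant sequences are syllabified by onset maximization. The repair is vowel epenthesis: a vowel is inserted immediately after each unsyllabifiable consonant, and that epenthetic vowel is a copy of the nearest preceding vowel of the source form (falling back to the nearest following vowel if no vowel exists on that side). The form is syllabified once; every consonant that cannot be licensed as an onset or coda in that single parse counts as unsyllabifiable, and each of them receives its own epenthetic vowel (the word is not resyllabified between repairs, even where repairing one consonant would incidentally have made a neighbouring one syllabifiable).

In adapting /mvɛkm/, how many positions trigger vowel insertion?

The unsyllabifiable consonants are /m/; each receives one epenthetic vowel.

1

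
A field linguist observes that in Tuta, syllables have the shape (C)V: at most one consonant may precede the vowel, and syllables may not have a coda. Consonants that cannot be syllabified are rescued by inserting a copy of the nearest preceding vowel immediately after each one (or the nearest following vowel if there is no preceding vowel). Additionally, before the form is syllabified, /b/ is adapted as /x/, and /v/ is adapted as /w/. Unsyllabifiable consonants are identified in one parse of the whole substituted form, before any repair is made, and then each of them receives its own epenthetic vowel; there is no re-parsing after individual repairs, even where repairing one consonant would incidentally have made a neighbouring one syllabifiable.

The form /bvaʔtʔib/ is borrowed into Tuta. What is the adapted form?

xawaʔataʔixi

Substitution: /b/ → /x/, /v/ → /w/, giving /xwaʔtʔix/.
Syllabifying with onset maximization leaves /x/, /ʔ/, /t/, /x/ stranded (no codas are permitted; onsets are limited to one consonant).
Epenthesis after each stranded consonant: /x/ → /xa/, /ʔ/ → /ʔa/, /t/ → /ta/, /x/ → /xi/.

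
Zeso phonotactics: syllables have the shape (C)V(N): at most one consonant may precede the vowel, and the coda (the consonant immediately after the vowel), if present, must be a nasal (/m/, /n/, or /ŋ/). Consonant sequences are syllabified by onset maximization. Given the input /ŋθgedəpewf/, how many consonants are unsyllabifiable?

Under (C)V(N), the unsyllabifiable consonants are /ŋ/, /θ/, /w/, /f/ (only a nasal (/m/, /n/, or /ŋ/) is licensed in coda position; onsets are limited to one consonant).

4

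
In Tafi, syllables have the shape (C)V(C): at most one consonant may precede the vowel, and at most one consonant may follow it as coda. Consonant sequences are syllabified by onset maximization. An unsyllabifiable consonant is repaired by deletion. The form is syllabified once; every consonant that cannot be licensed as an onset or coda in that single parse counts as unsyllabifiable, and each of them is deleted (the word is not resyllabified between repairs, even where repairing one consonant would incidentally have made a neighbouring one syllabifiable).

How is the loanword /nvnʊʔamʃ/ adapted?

nʊʔam

Under (C)V(C), the unsyllabifiable consonants are /n/, /v/, /ʃ/ (at most one coda consonant is licensed; onsets are limited to one consonant).
Each unlicensed consonant is deleted: /n/, /v/, /ʃ/.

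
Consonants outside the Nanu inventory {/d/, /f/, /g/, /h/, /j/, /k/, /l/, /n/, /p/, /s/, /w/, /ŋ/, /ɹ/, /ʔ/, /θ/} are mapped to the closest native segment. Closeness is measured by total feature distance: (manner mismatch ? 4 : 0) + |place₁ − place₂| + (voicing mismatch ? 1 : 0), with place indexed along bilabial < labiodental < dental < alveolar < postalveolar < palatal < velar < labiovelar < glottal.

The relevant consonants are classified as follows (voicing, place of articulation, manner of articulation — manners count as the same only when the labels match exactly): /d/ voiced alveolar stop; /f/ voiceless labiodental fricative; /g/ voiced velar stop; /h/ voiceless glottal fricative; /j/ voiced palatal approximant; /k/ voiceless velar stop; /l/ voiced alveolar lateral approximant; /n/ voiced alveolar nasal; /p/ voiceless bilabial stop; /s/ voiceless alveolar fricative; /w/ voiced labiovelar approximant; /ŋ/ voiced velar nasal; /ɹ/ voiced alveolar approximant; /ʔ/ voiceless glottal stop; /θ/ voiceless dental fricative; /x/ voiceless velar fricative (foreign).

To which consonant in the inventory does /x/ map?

h

/h/ is closest: same manner (fricative), place distance 2 (velar→glottal), same voicing; total 2. Next closest is /s/ at distance 3.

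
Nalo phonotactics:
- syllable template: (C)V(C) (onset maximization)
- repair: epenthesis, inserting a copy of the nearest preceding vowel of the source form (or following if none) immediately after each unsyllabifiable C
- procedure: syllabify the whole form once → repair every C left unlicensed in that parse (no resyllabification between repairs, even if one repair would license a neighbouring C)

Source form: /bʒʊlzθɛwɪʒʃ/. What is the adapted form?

bʊʒʊlzʊθɛwɪʒʃɪ

Syllabifying with onset maximization leaves /b/, /z/, /ʃ/ stranded (at most one coda consonant is licensed; onsets are limited to one consonant).
Epenthesis after each stranded consonant: /b/ → /bʊ/, /z/ → /zʊ/, /ʃ/ → /ʃɪ/.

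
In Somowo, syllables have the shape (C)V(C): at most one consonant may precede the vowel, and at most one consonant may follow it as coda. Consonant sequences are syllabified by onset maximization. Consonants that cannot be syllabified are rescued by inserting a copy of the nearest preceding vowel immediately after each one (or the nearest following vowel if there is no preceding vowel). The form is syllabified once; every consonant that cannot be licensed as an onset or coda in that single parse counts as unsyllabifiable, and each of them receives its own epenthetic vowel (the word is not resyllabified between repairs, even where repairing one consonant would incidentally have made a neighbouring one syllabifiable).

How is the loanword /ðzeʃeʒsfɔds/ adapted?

Under (C)V(C), the unsyllabifiable consonants are /ð/, /s/, /s/ (at most one coda consonant is licensed; onsets are limited to one consonant).
Epenthesis after each stranded consonant: /ð/ → /ðe/, /s/ → /se/, /s/ → /sɔ/.

ðezeʃeʒsefɔdsɔ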